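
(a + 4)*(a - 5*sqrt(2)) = a^2 - 5*sqrt(2)*a + 4*a - 20*sqrt(2)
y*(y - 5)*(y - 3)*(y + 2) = y^4 - 6*y^3 - y^2 + 30*y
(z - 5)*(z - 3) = z^2 - 8*z + 15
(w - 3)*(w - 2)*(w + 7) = w^3 + 2*w^2 - 29*w + 42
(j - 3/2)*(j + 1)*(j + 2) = j^3 + 3*j^2/2 - 5*j/2 - 3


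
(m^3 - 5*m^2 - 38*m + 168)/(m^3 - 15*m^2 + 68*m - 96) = (m^2 - m - 42)/(m^2 - 11*m + 24)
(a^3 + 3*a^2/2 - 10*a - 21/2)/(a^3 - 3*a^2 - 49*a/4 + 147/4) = 2*(a + 1)/(2*a - 7)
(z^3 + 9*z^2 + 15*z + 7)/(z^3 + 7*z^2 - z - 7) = (z + 1)/(z - 1)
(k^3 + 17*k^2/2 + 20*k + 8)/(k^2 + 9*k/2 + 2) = k + 4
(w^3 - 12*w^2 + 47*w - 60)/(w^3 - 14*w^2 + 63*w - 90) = (w - 4)/(w - 6)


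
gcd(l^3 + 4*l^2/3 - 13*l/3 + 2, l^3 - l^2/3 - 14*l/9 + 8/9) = l^2 - 5*l/3 + 2/3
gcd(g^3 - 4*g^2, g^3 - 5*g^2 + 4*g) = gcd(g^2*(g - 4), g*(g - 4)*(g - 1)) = g^2 - 4*g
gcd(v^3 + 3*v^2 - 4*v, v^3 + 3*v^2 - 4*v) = v^3 + 3*v^2 - 4*v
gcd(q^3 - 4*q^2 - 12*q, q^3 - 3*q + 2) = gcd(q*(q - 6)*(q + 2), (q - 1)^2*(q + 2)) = q + 2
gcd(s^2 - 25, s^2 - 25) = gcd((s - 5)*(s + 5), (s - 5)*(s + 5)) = s^2 - 25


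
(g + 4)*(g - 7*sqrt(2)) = g^2 - 7*sqrt(2)*g + 4*g - 28*sqrt(2)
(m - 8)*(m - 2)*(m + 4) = m^3 - 6*m^2 - 24*m + 64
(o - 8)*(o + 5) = o^2 - 3*o - 40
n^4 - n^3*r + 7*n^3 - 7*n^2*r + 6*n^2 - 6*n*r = n*(n + 1)*(n + 6)*(n - r)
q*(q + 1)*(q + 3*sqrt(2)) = q^3 + q^2 + 3*sqrt(2)*q^2 + 3*sqrt(2)*q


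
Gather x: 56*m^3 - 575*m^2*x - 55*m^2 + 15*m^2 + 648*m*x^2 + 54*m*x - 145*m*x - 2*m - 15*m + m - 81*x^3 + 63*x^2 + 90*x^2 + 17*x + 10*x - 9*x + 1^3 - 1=56*m^3 - 40*m^2 - 16*m - 81*x^3 + x^2*(648*m + 153) + x*(-575*m^2 - 91*m + 18)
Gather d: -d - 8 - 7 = -d - 15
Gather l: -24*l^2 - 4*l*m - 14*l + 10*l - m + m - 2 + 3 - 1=-24*l^2 + l*(-4*m - 4)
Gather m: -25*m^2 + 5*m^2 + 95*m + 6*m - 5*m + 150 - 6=-20*m^2 + 96*m + 144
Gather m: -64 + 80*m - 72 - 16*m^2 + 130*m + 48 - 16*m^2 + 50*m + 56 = -32*m^2 + 260*m - 32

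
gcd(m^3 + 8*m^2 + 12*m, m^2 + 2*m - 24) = m + 6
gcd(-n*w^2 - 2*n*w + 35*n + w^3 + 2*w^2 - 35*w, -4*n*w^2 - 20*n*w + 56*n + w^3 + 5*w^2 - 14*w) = w + 7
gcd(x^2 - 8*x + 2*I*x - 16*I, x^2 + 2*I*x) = x + 2*I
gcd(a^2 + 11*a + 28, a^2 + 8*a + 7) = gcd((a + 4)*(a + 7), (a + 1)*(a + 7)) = a + 7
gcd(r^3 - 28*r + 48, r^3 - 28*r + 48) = r^3 - 28*r + 48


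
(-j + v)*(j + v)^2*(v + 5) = -j^3*v - 5*j^3 - j^2*v^2 - 5*j^2*v + j*v^3 + 5*j*v^2 + v^4 + 5*v^3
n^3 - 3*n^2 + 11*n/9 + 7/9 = (n - 7/3)*(n - 1)*(n + 1/3)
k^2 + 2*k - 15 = (k - 3)*(k + 5)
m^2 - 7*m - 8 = (m - 8)*(m + 1)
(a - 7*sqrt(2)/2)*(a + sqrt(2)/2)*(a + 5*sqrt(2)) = a^3 + 2*sqrt(2)*a^2 - 67*a/2 - 35*sqrt(2)/2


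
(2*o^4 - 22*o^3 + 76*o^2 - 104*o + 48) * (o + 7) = 2*o^5 - 8*o^4 - 78*o^3 + 428*o^2 - 680*o + 336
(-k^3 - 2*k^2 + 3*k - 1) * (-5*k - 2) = 5*k^4 + 12*k^3 - 11*k^2 - k + 2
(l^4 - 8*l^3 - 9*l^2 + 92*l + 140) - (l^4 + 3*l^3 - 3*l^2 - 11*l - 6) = -11*l^3 - 6*l^2 + 103*l + 146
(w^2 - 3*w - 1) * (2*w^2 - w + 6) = 2*w^4 - 7*w^3 + 7*w^2 - 17*w - 6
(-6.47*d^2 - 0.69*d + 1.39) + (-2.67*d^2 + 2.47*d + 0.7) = -9.14*d^2 + 1.78*d + 2.09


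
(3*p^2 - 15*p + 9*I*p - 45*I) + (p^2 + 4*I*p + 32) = 4*p^2 - 15*p + 13*I*p + 32 - 45*I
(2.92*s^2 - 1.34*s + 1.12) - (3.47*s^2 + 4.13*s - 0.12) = -0.55*s^2 - 5.47*s + 1.24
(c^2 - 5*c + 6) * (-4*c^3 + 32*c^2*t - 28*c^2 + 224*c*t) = -4*c^5 + 32*c^4*t - 8*c^4 + 64*c^3*t + 116*c^3 - 928*c^2*t - 168*c^2 + 1344*c*t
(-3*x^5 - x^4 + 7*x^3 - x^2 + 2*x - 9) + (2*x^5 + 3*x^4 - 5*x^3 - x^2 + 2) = -x^5 + 2*x^4 + 2*x^3 - 2*x^2 + 2*x - 7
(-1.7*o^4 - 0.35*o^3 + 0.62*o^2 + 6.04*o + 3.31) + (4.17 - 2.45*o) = -1.7*o^4 - 0.35*o^3 + 0.62*o^2 + 3.59*o + 7.48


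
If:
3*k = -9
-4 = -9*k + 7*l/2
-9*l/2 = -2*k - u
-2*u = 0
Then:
No Solution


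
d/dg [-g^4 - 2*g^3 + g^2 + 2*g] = -4*g^3 - 6*g^2 + 2*g + 2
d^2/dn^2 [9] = 0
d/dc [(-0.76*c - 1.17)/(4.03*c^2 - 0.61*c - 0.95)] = (3.0628*c^2 + 9.4302*c + 0.00830000000000009)/(16.2409*c^4 - 4.9166*c^3 - 7.2849*c^2 + 1.159*c + 0.9025)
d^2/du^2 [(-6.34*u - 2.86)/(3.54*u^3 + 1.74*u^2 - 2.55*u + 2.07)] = (-476.702064*u^5 - 664.395696*u^4 - 434.715624*u^3 + 660.448728*u^2 + 338.89644*u - 83.523384)/(44.361864*u^9 + 65.414952*u^8 - 63.713628*u^7 - 11.15262*u^6 + 122.397642*u^5 - 59.370894*u^4 - 26.183277*u^3 + 62.747703*u^2 - 32.779485*u + 8.869743)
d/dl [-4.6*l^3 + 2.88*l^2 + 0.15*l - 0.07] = -13.8*l^2 + 5.76*l + 0.15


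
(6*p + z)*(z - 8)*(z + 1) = 6*p*z^2 - 42*p*z - 48*p + z^3 - 7*z^2 - 8*z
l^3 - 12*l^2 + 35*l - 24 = (l - 8)*(l - 3)*(l - 1)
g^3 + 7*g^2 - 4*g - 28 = (g - 2)*(g + 2)*(g + 7)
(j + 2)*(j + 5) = j^2 + 7*j + 10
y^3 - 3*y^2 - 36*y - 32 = (y - 8)*(y + 1)*(y + 4)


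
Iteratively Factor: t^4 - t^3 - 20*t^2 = (t - 5)*(t^3 + 4*t^2) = (t - 5)*(t + 4)*(t^2) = t*(t - 5)*(t + 4)*(t)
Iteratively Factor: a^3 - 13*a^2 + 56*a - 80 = (a - 4)*(a^2 - 9*a + 20) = (a - 4)^2*(a - 5)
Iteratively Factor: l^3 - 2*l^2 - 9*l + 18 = (l - 3)*(l^2 + l - 6) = (l - 3)*(l - 2)*(l + 3)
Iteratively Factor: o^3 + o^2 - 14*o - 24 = (o + 3)*(o^2 - 2*o - 8) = (o - 4)*(o + 3)*(o + 2)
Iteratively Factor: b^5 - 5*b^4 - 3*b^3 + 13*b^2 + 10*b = (b)*(b^4 - 5*b^3 - 3*b^2 + 13*b + 10) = b*(b + 1)*(b^3 - 6*b^2 + 3*b + 10) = b*(b + 1)^2*(b^2 - 7*b + 10) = b*(b - 5)*(b + 1)^2*(b - 2)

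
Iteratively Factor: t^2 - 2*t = (t - 2)*(t)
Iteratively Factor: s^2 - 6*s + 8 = (s - 2)*(s - 4)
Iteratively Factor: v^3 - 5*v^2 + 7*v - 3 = (v - 1)*(v^2 - 4*v + 3) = (v - 1)^2*(v - 3)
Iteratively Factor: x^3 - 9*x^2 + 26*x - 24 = (x - 3)*(x^2 - 6*x + 8) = (x - 3)*(x - 2)*(x - 4)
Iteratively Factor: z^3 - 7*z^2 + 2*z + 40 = (z + 2)*(z^2 - 9*z + 20) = (z - 4)*(z + 2)*(z - 5)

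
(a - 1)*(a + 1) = a^2 - 1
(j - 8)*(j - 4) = j^2 - 12*j + 32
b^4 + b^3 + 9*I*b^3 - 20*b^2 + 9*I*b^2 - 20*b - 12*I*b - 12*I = (b + 1)*(b + I)*(b + 2*I)*(b + 6*I)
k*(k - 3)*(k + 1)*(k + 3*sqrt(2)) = k^4 - 2*k^3 + 3*sqrt(2)*k^3 - 6*sqrt(2)*k^2 - 3*k^2 - 9*sqrt(2)*k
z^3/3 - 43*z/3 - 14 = (z/3 + 1/3)*(z - 7)*(z + 6)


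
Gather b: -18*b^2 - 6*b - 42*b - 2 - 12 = -18*b^2 - 48*b - 14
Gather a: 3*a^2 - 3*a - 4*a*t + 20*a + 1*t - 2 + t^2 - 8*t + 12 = 3*a^2 + a*(17 - 4*t) + t^2 - 7*t + 10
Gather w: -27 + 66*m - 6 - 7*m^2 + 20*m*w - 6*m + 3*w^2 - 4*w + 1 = -7*m^2 + 60*m + 3*w^2 + w*(20*m - 4) - 32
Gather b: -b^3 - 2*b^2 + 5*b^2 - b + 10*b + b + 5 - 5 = -b^3 + 3*b^2 + 10*b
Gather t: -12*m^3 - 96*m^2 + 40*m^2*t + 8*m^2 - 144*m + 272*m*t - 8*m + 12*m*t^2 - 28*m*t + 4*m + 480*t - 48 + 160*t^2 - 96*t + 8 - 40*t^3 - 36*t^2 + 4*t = -12*m^3 - 88*m^2 - 148*m - 40*t^3 + t^2*(12*m + 124) + t*(40*m^2 + 244*m + 388) - 40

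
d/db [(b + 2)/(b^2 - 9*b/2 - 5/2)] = 2*(-2*b^2 - 8*b + 13)/(4*b^4 - 36*b^3 + 61*b^2 + 90*b + 25)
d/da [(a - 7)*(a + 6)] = 2*a - 1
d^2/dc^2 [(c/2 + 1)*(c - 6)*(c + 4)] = 3*c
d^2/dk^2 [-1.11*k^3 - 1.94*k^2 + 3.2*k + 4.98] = -6.66*k - 3.88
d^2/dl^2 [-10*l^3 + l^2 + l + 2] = 2 - 60*l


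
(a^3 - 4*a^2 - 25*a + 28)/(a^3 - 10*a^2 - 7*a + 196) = (a - 1)/(a - 7)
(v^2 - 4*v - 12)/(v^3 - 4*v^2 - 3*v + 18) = (v - 6)/(v^2 - 6*v + 9)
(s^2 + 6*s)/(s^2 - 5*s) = (s + 6)/(s - 5)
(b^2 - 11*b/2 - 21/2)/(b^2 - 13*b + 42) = (b + 3/2)/(b - 6)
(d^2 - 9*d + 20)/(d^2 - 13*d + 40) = (d - 4)/(d - 8)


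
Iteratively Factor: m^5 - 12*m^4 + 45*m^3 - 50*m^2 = (m - 2)*(m^4 - 10*m^3 + 25*m^2) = m*(m - 2)*(m^3 - 10*m^2 + 25*m) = m*(m - 5)*(m - 2)*(m^2 - 5*m) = m*(m - 5)^2*(m - 2)*(m)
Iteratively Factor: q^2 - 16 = (q - 4)*(q + 4)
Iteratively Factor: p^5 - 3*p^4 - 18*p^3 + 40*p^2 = (p)*(p^4 - 3*p^3 - 18*p^2 + 40*p) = p*(p - 5)*(p^3 + 2*p^2 - 8*p) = p*(p - 5)*(p - 2)*(p^2 + 4*p) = p^2*(p - 5)*(p - 2)*(p + 4)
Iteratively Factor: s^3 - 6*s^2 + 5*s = (s)*(s^2 - 6*s + 5) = s*(s - 1)*(s - 5)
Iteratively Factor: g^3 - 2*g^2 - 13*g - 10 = (g + 1)*(g^2 - 3*g - 10) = (g + 1)*(g + 2)*(g - 5)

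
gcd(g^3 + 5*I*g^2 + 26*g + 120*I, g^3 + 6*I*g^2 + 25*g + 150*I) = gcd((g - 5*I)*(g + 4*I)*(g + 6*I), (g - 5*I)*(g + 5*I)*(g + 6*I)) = g^2 + I*g + 30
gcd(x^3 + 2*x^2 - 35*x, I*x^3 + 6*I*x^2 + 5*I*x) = x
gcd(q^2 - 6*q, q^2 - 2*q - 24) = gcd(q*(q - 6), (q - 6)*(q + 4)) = q - 6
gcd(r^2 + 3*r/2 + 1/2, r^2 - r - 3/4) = r + 1/2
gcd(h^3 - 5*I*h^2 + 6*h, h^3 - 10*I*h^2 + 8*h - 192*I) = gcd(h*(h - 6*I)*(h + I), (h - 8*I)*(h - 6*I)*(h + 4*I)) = h - 6*I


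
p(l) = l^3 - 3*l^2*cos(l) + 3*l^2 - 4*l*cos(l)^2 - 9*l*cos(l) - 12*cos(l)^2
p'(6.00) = 32.52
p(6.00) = 135.26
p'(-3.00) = -3.83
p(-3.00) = 0.00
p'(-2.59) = -0.75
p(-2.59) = -1.15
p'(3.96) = 58.74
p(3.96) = 152.65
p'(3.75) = 69.76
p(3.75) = 139.05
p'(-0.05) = -14.13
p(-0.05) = -11.32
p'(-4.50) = 52.05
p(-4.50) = -25.84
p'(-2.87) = -3.57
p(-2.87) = -0.49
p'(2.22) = 47.72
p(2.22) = 39.11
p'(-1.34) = 0.46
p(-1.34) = 4.16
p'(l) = 3*l^2*sin(l) + 3*l^2 + 8*l*sin(l)*cos(l) + 9*l*sin(l) - 6*l*cos(l) + 6*l + 24*sin(l)*cos(l) - 4*cos(l)^2 - 9*cos(l)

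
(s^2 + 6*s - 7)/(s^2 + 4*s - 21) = (s - 1)/(s - 3)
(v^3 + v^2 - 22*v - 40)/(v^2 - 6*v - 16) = (v^2 - v - 20)/(v - 8)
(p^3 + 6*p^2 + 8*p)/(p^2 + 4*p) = p + 2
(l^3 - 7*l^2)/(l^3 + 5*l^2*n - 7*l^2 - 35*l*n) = l/(l + 5*n)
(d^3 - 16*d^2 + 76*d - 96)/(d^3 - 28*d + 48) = (d^2 - 14*d + 48)/(d^2 + 2*d - 24)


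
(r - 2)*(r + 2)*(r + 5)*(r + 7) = r^4 + 12*r^3 + 31*r^2 - 48*r - 140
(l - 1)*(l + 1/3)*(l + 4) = l^3 + 10*l^2/3 - 3*l - 4/3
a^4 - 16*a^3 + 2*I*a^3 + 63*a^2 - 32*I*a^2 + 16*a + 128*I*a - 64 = (a - 8)^2*(a + I)^2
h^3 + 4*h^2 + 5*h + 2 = (h + 1)^2*(h + 2)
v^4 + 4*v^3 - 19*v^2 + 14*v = v*(v - 2)*(v - 1)*(v + 7)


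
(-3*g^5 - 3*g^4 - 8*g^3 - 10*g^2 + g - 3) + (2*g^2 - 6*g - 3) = -3*g^5 - 3*g^4 - 8*g^3 - 8*g^2 - 5*g - 6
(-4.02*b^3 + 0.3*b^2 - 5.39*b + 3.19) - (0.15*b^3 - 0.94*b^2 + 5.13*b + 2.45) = -4.17*b^3 + 1.24*b^2 - 10.52*b + 0.74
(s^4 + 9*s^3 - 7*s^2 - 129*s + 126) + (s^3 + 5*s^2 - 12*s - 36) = s^4 + 10*s^3 - 2*s^2 - 141*s + 90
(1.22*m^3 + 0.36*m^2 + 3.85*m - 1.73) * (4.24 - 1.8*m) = -2.196*m^4 + 4.5248*m^3 - 5.4036*m^2 + 19.438*m - 7.3352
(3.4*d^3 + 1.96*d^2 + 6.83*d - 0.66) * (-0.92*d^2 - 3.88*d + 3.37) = -3.128*d^5 - 14.9952*d^4 - 2.4304*d^3 - 19.288*d^2 + 25.5779*d - 2.2242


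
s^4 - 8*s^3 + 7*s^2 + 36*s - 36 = (s - 6)*(s - 3)*(s - 1)*(s + 2)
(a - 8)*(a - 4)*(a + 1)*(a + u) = a^4 + a^3*u - 11*a^3 - 11*a^2*u + 20*a^2 + 20*a*u + 32*a + 32*u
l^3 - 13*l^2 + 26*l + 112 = (l - 8)*(l - 7)*(l + 2)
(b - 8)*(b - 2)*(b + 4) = b^3 - 6*b^2 - 24*b + 64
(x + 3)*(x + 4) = x^2 + 7*x + 12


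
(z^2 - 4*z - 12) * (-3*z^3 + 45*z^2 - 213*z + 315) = -3*z^5 + 57*z^4 - 357*z^3 + 627*z^2 + 1296*z - 3780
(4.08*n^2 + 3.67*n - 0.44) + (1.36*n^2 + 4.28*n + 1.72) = 5.44*n^2 + 7.95*n + 1.28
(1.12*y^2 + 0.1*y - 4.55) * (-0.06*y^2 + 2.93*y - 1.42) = -0.0672*y^4 + 3.2756*y^3 - 1.0244*y^2 - 13.4735*y + 6.461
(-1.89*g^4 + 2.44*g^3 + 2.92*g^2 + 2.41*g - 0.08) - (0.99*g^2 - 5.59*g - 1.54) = -1.89*g^4 + 2.44*g^3 + 1.93*g^2 + 8.0*g + 1.46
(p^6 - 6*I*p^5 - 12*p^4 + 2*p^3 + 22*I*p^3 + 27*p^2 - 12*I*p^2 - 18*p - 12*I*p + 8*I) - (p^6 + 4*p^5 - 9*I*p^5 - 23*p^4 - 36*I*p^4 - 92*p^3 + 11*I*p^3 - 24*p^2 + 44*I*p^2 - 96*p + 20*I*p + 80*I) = -4*p^5 + 3*I*p^5 + 11*p^4 + 36*I*p^4 + 94*p^3 + 11*I*p^3 + 51*p^2 - 56*I*p^2 + 78*p - 32*I*p - 72*I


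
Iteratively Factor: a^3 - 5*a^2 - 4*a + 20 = (a + 2)*(a^2 - 7*a + 10) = (a - 2)*(a + 2)*(a - 5)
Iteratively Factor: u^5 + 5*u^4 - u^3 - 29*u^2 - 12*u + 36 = (u - 2)*(u^4 + 7*u^3 + 13*u^2 - 3*u - 18) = (u - 2)*(u + 3)*(u^3 + 4*u^2 + u - 6) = (u - 2)*(u - 1)*(u + 3)*(u^2 + 5*u + 6) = (u - 2)*(u - 1)*(u + 3)^2*(u + 2)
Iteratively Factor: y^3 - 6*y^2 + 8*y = (y - 4)*(y^2 - 2*y) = (y - 4)*(y - 2)*(y)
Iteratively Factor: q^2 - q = (q - 1)*(q)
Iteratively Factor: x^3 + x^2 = (x + 1)*(x^2) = x*(x + 1)*(x)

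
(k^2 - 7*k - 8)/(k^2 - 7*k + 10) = (k^2 - 7*k - 8)/(k^2 - 7*k + 10)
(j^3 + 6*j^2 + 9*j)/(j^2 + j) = (j^2 + 6*j + 9)/(j + 1)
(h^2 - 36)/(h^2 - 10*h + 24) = (h + 6)/(h - 4)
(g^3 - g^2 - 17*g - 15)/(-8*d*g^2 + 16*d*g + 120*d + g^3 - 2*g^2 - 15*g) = (-g - 1)/(8*d - g)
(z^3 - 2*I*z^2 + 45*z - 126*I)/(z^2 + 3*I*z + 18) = (z^2 + I*z + 42)/(z + 6*I)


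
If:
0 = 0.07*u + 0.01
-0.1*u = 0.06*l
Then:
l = 0.24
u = -0.14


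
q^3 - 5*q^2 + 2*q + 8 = (q - 4)*(q - 2)*(q + 1)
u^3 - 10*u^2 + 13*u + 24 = (u - 8)*(u - 3)*(u + 1)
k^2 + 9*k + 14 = (k + 2)*(k + 7)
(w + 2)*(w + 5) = w^2 + 7*w + 10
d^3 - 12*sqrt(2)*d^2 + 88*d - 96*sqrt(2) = (d - 6*sqrt(2))*(d - 4*sqrt(2))*(d - 2*sqrt(2))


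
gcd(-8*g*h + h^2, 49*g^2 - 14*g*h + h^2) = 1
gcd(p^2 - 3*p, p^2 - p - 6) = p - 3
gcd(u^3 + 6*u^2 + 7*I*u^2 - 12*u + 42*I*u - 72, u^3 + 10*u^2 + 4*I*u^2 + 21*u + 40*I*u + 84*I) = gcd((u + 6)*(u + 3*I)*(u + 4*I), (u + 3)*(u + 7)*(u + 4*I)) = u + 4*I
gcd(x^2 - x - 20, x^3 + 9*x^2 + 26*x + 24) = x + 4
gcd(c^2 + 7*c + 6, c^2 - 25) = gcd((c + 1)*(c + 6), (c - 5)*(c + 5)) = 1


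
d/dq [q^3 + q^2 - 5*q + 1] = 3*q^2 + 2*q - 5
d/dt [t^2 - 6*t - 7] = 2*t - 6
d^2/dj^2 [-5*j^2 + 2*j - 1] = -10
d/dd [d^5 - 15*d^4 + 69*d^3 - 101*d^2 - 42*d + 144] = 5*d^4 - 60*d^3 + 207*d^2 - 202*d - 42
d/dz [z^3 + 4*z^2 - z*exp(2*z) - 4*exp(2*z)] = 3*z^2 - 2*z*exp(2*z) + 8*z - 9*exp(2*z)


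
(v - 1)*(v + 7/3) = v^2 + 4*v/3 - 7/3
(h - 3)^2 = h^2 - 6*h + 9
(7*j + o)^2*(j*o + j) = 49*j^3*o + 49*j^3 + 14*j^2*o^2 + 14*j^2*o + j*o^3 + j*o^2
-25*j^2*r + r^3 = r*(-5*j + r)*(5*j + r)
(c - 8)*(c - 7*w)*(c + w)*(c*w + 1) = c^4*w - 6*c^3*w^2 - 8*c^3*w + c^3 - 7*c^2*w^3 + 48*c^2*w^2 - 6*c^2*w - 8*c^2 + 56*c*w^3 - 7*c*w^2 + 48*c*w + 56*w^2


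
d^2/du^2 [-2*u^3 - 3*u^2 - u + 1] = -12*u - 6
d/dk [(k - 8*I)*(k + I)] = 2*k - 7*I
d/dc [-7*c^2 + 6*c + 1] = 6 - 14*c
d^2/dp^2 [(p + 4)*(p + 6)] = 2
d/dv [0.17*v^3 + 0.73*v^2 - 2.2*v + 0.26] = 0.51*v^2 + 1.46*v - 2.2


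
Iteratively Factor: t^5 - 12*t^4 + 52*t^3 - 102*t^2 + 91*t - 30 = (t - 1)*(t^4 - 11*t^3 + 41*t^2 - 61*t + 30) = (t - 1)^2*(t^3 - 10*t^2 + 31*t - 30) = (t - 3)*(t - 1)^2*(t^2 - 7*t + 10) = (t - 5)*(t - 3)*(t - 1)^2*(t - 2)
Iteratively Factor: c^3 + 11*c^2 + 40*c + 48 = (c + 4)*(c^2 + 7*c + 12) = (c + 3)*(c + 4)*(c + 4)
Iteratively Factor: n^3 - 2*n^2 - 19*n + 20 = (n - 1)*(n^2 - n - 20) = (n - 5)*(n - 1)*(n + 4)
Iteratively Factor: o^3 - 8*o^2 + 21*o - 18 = (o - 3)*(o^2 - 5*o + 6) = (o - 3)^2*(o - 2)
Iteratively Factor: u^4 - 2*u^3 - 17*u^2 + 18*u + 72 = (u + 3)*(u^3 - 5*u^2 - 2*u + 24) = (u - 4)*(u + 3)*(u^2 - u - 6) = (u - 4)*(u - 3)*(u + 3)*(u + 2)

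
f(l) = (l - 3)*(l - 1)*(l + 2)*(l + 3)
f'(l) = (l - 3)*(l - 1)*(l + 2) + (l - 3)*(l - 1)*(l + 3) + (l - 3)*(l + 2)*(l + 3) + (l - 1)*(l + 2)*(l + 3) = 4*l^3 + 3*l^2 - 22*l - 9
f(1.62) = -14.31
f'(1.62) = -19.76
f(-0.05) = 18.42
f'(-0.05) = -7.89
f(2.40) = -19.96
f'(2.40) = 10.78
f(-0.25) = 19.55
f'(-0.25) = -3.38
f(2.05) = -20.40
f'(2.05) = -7.03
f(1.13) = -3.14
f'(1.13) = -24.26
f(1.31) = -7.47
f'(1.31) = -23.68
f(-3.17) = 5.12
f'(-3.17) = -36.53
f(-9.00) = 5040.00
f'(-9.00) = -2484.00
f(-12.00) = 17550.00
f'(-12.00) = -6225.00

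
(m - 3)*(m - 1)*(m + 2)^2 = m^4 - 9*m^2 - 4*m + 12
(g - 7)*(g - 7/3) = g^2 - 28*g/3 + 49/3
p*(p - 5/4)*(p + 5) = p^3 + 15*p^2/4 - 25*p/4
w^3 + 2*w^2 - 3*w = w*(w - 1)*(w + 3)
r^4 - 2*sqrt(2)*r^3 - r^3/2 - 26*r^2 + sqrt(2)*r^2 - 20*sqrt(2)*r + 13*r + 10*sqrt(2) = (r - 1/2)*(r - 5*sqrt(2))*(r + sqrt(2))*(r + 2*sqrt(2))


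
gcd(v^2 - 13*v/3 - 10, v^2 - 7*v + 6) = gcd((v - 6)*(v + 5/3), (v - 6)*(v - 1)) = v - 6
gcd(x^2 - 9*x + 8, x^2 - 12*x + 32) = x - 8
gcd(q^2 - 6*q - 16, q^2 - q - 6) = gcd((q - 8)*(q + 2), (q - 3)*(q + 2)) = q + 2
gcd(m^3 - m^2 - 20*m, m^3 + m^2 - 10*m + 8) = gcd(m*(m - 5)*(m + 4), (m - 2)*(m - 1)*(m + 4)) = m + 4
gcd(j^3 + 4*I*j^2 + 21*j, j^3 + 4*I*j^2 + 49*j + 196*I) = j + 7*I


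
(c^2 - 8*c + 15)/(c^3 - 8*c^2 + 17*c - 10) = (c - 3)/(c^2 - 3*c + 2)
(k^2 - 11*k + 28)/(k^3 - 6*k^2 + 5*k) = (k^2 - 11*k + 28)/(k*(k^2 - 6*k + 5))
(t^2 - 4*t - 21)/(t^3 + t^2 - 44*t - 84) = (t + 3)/(t^2 + 8*t + 12)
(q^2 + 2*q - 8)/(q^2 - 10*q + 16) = (q + 4)/(q - 8)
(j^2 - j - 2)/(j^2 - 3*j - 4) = (j - 2)/(j - 4)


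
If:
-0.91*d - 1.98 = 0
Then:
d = -2.18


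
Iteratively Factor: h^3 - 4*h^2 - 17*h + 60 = (h - 5)*(h^2 + h - 12) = (h - 5)*(h - 3)*(h + 4)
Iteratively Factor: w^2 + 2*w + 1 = (w + 1)*(w + 1)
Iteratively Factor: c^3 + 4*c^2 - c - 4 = (c - 1)*(c^2 + 5*c + 4) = (c - 1)*(c + 1)*(c + 4)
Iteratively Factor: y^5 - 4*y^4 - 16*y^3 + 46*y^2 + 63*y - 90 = (y + 3)*(y^4 - 7*y^3 + 5*y^2 + 31*y - 30) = (y - 1)*(y + 3)*(y^3 - 6*y^2 - y + 30) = (y - 5)*(y - 1)*(y + 3)*(y^2 - y - 6) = (y - 5)*(y - 3)*(y - 1)*(y + 3)*(y + 2)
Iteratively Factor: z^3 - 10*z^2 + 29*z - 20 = (z - 4)*(z^2 - 6*z + 5) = (z - 4)*(z - 1)*(z - 5)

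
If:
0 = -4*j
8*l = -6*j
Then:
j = 0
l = 0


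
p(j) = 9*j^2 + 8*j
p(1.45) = 30.52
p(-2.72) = 44.83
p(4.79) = 244.82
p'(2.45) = 52.10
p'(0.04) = 8.72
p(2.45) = 73.62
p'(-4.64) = -75.52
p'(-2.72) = -40.96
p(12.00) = 1392.00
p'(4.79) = 94.22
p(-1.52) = 8.63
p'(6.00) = 116.00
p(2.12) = 57.41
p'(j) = 18*j + 8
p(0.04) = 0.33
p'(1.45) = 34.10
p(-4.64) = 156.65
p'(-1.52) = -19.36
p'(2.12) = 46.16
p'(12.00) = 224.00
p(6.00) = 372.00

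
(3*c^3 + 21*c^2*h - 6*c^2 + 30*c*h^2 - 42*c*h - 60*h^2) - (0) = 3*c^3 + 21*c^2*h - 6*c^2 + 30*c*h^2 - 42*c*h - 60*h^2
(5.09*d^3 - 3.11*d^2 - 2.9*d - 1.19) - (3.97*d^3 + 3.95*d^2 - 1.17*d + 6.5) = 1.12*d^3 - 7.06*d^2 - 1.73*d - 7.69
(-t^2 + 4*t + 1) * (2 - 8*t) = 8*t^3 - 34*t^2 + 2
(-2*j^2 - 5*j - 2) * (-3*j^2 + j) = 6*j^4 + 13*j^3 + j^2 - 2*j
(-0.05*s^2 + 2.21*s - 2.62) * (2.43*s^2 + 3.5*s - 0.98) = -0.1215*s^4 + 5.1953*s^3 + 1.4174*s^2 - 11.3358*s + 2.5676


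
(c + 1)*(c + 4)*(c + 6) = c^3 + 11*c^2 + 34*c + 24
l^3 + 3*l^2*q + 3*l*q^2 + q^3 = (l + q)^3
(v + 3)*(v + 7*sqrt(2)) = v^2 + 3*v + 7*sqrt(2)*v + 21*sqrt(2)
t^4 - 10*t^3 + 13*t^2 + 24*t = t*(t - 8)*(t - 3)*(t + 1)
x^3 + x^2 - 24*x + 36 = (x - 3)*(x - 2)*(x + 6)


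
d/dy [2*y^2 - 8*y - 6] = 4*y - 8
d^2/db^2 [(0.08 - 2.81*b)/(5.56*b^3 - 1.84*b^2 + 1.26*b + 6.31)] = (-521.203296*b^5 + 202.1616*b^4 + 7.24948799999999*b^3 + 1188.006768*b^2 - 213.704304*b + 46.794052)/(171.879616*b^9 - 170.643072*b^8 + 173.325216*b^7 + 501.62312*b^6 - 348.044208*b^5 + 320.557872*b^4 + 578.3583*b^3 - 189.731604*b^2 + 150.504858*b + 251.239591)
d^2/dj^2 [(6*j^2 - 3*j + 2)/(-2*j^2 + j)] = 4*(-12*j^2 + 6*j - 1)/(j^3*(8*j^3 - 12*j^2 + 6*j - 1))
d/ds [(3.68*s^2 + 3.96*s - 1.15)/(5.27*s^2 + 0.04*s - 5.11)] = (-20.722*s^2 - 25.4886*s - 20.1896)/(27.7729*s^4 + 0.4216*s^3 - 53.8578*s^2 - 0.4088*s + 26.1121)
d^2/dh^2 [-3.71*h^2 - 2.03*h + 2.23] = -7.42000000000000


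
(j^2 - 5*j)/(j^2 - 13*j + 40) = j/(j - 8)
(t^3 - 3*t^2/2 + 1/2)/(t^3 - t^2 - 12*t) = (-2*t^3 + 3*t^2 - 1)/(2*t*(-t^2 + t + 12))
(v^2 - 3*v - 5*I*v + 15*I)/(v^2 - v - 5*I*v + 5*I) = (v - 3)/(v - 1)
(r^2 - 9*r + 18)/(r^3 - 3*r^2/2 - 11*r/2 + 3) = 2*(r - 6)/(2*r^2 + 3*r - 2)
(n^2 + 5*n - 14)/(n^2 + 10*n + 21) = (n - 2)/(n + 3)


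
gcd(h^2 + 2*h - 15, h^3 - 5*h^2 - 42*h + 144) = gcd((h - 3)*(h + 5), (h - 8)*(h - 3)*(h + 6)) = h - 3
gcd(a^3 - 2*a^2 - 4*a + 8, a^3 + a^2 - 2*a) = a + 2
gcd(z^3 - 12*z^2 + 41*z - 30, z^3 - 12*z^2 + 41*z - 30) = z^3 - 12*z^2 + 41*z - 30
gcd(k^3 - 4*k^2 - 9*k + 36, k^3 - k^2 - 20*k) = 1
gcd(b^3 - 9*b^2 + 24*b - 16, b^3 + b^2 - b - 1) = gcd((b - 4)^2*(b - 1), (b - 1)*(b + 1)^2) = b - 1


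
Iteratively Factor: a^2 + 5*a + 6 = (a + 3)*(a + 2)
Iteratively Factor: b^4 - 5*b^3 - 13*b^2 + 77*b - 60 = (b - 3)*(b^3 - 2*b^2 - 19*b + 20) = (b - 3)*(b + 4)*(b^2 - 6*b + 5) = (b - 3)*(b - 1)*(b + 4)*(b - 5)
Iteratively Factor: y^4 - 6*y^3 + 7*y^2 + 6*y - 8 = (y + 1)*(y^3 - 7*y^2 + 14*y - 8) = (y - 4)*(y + 1)*(y^2 - 3*y + 2) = (y - 4)*(y - 1)*(y + 1)*(y - 2)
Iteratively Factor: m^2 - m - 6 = (m + 2)*(m - 3)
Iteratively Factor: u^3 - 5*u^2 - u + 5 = (u + 1)*(u^2 - 6*u + 5) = (u - 5)*(u + 1)*(u - 1)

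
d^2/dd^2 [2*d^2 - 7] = 4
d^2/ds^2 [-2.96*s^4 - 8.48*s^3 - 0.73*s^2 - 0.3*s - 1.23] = -35.52*s^2 - 50.88*s - 1.46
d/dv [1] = 0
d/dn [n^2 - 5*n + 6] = 2*n - 5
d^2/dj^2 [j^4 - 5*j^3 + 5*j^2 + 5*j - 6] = 12*j^2 - 30*j + 10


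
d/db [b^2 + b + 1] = 2*b + 1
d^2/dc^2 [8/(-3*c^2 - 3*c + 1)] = 48*(3*c^2 + 3*c - 3*(2*c + 1)^2 - 1)/(3*c^2 + 3*c - 1)^3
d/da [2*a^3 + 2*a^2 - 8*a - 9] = 6*a^2 + 4*a - 8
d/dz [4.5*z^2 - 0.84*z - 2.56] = 9.0*z - 0.84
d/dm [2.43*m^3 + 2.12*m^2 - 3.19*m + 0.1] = 7.29*m^2 + 4.24*m - 3.19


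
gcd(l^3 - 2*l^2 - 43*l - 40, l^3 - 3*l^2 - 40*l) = l^2 - 3*l - 40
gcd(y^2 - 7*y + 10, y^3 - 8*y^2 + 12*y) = y - 2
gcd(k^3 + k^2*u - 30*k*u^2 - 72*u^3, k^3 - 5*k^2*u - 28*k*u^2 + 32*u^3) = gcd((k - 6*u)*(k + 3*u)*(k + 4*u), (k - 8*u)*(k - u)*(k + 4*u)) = k + 4*u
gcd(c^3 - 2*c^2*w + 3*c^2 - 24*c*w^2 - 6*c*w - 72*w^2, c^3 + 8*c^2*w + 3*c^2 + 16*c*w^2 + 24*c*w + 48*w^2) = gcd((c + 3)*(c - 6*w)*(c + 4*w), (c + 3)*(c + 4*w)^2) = c^2 + 4*c*w + 3*c + 12*w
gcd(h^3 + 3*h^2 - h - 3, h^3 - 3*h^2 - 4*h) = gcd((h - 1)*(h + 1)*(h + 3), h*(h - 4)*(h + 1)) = h + 1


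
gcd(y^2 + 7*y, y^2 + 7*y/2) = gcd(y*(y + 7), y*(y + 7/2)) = y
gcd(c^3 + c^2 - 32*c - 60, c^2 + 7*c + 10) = c^2 + 7*c + 10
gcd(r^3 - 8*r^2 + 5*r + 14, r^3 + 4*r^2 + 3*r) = r + 1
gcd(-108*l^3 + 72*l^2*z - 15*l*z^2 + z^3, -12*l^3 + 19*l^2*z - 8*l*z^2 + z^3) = -3*l + z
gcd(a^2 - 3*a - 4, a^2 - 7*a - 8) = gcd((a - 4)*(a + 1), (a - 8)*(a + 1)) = a + 1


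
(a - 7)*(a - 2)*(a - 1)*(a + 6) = a^4 - 4*a^3 - 37*a^2 + 124*a - 84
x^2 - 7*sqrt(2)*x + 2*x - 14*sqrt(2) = (x + 2)*(x - 7*sqrt(2))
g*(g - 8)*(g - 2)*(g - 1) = g^4 - 11*g^3 + 26*g^2 - 16*g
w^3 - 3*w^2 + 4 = (w - 2)^2*(w + 1)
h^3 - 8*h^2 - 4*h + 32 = (h - 8)*(h - 2)*(h + 2)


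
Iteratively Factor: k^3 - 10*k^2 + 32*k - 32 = (k - 4)*(k^2 - 6*k + 8) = (k - 4)*(k - 2)*(k - 4)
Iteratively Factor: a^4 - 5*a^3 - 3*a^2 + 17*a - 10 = (a + 2)*(a^3 - 7*a^2 + 11*a - 5) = (a - 1)*(a + 2)*(a^2 - 6*a + 5) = (a - 5)*(a - 1)*(a + 2)*(a - 1)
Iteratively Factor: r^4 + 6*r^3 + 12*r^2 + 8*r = (r)*(r^3 + 6*r^2 + 12*r + 8) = r*(r + 2)*(r^2 + 4*r + 4) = r*(r + 2)^2*(r + 2)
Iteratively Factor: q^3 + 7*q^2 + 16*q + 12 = (q + 3)*(q^2 + 4*q + 4) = (q + 2)*(q + 3)*(q + 2)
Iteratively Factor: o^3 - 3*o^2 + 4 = (o - 2)*(o^2 - o - 2) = (o - 2)^2*(o + 1)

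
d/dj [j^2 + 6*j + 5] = 2*j + 6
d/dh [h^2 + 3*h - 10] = 2*h + 3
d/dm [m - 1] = 1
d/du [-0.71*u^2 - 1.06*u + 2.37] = -1.42*u - 1.06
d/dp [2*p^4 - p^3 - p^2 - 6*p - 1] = 8*p^3 - 3*p^2 - 2*p - 6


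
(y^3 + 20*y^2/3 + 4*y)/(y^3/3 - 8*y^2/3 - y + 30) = y*(3*y^2 + 20*y + 12)/(y^3 - 8*y^2 - 3*y + 90)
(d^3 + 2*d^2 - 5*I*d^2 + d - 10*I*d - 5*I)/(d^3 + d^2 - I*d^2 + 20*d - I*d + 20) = (d + 1)/(d + 4*I)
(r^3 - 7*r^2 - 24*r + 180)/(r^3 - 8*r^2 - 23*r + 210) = (r - 6)/(r - 7)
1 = 1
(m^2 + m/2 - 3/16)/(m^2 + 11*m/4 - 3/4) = (m + 3/4)/(m + 3)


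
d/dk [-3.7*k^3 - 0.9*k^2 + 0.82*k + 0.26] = -11.1*k^2 - 1.8*k + 0.82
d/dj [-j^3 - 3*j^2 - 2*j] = -3*j^2 - 6*j - 2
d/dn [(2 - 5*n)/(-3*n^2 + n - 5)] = (15*n^2 - 5*n - (5*n - 2)*(6*n - 1) + 25)/(3*n^2 - n + 5)^2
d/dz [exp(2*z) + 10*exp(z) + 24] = 2*(exp(z) + 5)*exp(z)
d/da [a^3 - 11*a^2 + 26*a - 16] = 3*a^2 - 22*a + 26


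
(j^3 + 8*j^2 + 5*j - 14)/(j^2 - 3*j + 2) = (j^2 + 9*j + 14)/(j - 2)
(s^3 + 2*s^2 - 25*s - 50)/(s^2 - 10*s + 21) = (s^3 + 2*s^2 - 25*s - 50)/(s^2 - 10*s + 21)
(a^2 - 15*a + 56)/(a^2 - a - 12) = (-a^2 + 15*a - 56)/(-a^2 + a + 12)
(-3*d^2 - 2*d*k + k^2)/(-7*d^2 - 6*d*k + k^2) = (3*d - k)/(7*d - k)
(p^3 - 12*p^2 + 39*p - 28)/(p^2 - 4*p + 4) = (p^3 - 12*p^2 + 39*p - 28)/(p^2 - 4*p + 4)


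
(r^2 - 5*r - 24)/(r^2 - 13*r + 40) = (r + 3)/(r - 5)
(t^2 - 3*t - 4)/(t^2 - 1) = (t - 4)/(t - 1)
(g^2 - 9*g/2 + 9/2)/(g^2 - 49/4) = 2*(2*g^2 - 9*g + 9)/(4*g^2 - 49)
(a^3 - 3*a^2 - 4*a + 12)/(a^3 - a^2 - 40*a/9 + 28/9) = 9*(a^2 - 5*a + 6)/(9*a^2 - 27*a + 14)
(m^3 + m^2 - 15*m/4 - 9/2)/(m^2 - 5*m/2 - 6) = (m^2 - m/2 - 3)/(m - 4)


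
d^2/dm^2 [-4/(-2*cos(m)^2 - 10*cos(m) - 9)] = 8*(-8*sin(m)^4 + 18*sin(m)^2 + 165*cos(m)/2 - 15*cos(3*m)/2 + 72)/(-2*sin(m)^2 + 10*cos(m) + 11)^3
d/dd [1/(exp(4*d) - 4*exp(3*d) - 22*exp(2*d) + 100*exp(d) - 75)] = 4*(-exp(3*d) + 3*exp(2*d) + 11*exp(d) - 25)*exp(d)/(-exp(4*d) + 4*exp(3*d) + 22*exp(2*d) - 100*exp(d) + 75)^2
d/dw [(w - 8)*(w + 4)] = 2*w - 4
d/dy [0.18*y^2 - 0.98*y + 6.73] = 0.36*y - 0.98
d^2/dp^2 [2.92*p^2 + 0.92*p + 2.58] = 5.84000000000000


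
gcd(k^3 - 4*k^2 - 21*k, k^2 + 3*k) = k^2 + 3*k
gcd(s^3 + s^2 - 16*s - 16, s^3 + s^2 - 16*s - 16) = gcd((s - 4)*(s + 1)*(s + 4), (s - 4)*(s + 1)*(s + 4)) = s^3 + s^2 - 16*s - 16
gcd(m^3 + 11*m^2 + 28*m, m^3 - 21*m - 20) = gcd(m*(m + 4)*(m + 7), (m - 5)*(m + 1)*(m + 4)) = m + 4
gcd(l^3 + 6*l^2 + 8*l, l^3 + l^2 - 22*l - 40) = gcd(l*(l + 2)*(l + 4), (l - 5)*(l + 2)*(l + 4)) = l^2 + 6*l + 8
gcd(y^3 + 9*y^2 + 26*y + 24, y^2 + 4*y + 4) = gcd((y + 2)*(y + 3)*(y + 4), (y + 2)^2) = y + 2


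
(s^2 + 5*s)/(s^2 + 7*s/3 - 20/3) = 3*s*(s + 5)/(3*s^2 + 7*s - 20)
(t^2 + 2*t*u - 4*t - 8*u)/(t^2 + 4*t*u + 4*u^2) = (t - 4)/(t + 2*u)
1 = 1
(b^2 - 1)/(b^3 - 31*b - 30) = (b - 1)/(b^2 - b - 30)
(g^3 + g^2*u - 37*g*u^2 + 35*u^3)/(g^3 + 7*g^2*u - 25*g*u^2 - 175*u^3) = (g - u)/(g + 5*u)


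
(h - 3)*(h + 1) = h^2 - 2*h - 3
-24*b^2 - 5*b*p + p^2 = (-8*b + p)*(3*b + p)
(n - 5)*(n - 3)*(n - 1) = n^3 - 9*n^2 + 23*n - 15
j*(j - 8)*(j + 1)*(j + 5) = j^4 - 2*j^3 - 43*j^2 - 40*j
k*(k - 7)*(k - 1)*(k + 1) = k^4 - 7*k^3 - k^2 + 7*k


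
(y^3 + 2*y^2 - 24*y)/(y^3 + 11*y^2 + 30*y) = (y - 4)/(y + 5)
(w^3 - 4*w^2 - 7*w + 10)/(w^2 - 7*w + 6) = (w^2 - 3*w - 10)/(w - 6)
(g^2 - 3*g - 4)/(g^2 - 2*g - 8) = (g + 1)/(g + 2)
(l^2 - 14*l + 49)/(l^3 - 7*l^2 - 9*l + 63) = (l - 7)/(l^2 - 9)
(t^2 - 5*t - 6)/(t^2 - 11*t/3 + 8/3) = 3*(t^2 - 5*t - 6)/(3*t^2 - 11*t + 8)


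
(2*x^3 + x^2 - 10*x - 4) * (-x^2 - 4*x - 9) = -2*x^5 - 9*x^4 - 12*x^3 + 35*x^2 + 106*x + 36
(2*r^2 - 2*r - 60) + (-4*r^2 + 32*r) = -2*r^2 + 30*r - 60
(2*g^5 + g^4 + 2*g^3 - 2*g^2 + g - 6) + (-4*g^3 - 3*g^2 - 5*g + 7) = 2*g^5 + g^4 - 2*g^3 - 5*g^2 - 4*g + 1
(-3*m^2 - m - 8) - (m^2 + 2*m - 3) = -4*m^2 - 3*m - 5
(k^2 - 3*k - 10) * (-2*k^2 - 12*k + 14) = -2*k^4 - 6*k^3 + 70*k^2 + 78*k - 140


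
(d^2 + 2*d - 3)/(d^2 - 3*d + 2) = (d + 3)/(d - 2)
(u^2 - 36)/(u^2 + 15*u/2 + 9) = 2*(u - 6)/(2*u + 3)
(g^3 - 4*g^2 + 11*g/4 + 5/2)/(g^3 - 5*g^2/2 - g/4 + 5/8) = 2*(g - 2)/(2*g - 1)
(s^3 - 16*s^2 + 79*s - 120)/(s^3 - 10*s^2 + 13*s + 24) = (s - 5)/(s + 1)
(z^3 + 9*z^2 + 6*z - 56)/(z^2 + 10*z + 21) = (z^2 + 2*z - 8)/(z + 3)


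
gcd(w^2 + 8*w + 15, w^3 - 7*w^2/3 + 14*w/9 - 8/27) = 1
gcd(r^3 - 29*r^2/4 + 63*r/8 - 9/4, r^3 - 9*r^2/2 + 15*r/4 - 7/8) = r - 1/2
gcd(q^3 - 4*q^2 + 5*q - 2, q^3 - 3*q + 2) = q^2 - 2*q + 1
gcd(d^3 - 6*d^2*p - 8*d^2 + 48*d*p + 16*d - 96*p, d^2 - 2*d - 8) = d - 4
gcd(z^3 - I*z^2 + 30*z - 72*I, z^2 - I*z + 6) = z - 3*I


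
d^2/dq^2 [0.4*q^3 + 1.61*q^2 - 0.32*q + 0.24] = 2.4*q + 3.22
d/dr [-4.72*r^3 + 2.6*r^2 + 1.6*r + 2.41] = -14.16*r^2 + 5.2*r + 1.6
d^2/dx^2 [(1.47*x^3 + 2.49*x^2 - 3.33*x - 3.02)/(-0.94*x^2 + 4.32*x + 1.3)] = (7.105427357601e-15*x^4 - 72.798144*x^3 - 51.778968*x^2 - 64.071936*x + 74.283016)/(0.830584*x^6 - 11.451456*x^5 + 49.181928*x^4 - 48.947328*x^3 - 68.01756*x^2 - 21.9024*x - 2.197)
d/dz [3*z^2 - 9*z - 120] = 6*z - 9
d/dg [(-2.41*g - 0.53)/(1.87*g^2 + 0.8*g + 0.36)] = (4.5067*g^2 + 1.9822*g - 0.4436)/(3.4969*g^4 + 2.992*g^3 + 1.9864*g^2 + 0.576*g + 0.1296)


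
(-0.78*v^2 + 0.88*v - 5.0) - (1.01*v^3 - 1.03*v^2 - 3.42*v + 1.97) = -1.01*v^3 + 0.25*v^2 + 4.3*v - 6.97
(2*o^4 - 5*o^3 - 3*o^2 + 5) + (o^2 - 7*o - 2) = 2*o^4 - 5*o^3 - 2*o^2 - 7*o + 3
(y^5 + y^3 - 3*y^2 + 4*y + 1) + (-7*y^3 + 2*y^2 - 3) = y^5 - 6*y^3 - y^2 + 4*y - 2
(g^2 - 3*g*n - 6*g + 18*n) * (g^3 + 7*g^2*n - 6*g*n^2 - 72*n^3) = g^5 + 4*g^4*n - 6*g^4 - 27*g^3*n^2 - 24*g^3*n - 54*g^2*n^3 + 162*g^2*n^2 + 216*g*n^4 + 324*g*n^3 - 1296*n^4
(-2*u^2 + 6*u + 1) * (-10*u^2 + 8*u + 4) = 20*u^4 - 76*u^3 + 30*u^2 + 32*u + 4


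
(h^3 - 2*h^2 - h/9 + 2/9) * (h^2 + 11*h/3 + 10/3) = h^5 + 5*h^4/3 - 37*h^3/9 - 185*h^2/27 + 4*h/9 + 20/27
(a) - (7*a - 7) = 7 - 6*a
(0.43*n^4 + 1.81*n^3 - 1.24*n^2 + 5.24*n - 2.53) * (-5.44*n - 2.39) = -2.3392*n^5 - 10.8741*n^4 + 2.4197*n^3 - 25.542*n^2 + 1.2396*n + 6.0467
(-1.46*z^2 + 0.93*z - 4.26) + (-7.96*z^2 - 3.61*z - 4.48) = -9.42*z^2 - 2.68*z - 8.74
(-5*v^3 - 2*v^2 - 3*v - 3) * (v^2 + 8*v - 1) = -5*v^5 - 42*v^4 - 14*v^3 - 25*v^2 - 21*v + 3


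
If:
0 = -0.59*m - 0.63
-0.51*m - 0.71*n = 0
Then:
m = -1.07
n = 0.77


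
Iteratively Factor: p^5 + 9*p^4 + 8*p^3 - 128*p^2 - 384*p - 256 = (p - 4)*(p^4 + 13*p^3 + 60*p^2 + 112*p + 64) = (p - 4)*(p + 4)*(p^3 + 9*p^2 + 24*p + 16) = (p - 4)*(p + 4)^2*(p^2 + 5*p + 4) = (p - 4)*(p + 4)^3*(p + 1)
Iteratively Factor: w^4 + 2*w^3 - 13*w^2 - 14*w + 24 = (w + 2)*(w^3 - 13*w + 12) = (w - 3)*(w + 2)*(w^2 + 3*w - 4) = (w - 3)*(w - 1)*(w + 2)*(w + 4)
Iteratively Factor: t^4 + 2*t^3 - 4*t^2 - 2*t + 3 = (t - 1)*(t^3 + 3*t^2 - t - 3) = (t - 1)*(t + 1)*(t^2 + 2*t - 3) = (t - 1)^2*(t + 1)*(t + 3)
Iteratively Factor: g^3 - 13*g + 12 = (g + 4)*(g^2 - 4*g + 3) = (g - 3)*(g + 4)*(g - 1)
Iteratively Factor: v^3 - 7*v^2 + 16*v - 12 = (v - 2)*(v^2 - 5*v + 6) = (v - 2)^2*(v - 3)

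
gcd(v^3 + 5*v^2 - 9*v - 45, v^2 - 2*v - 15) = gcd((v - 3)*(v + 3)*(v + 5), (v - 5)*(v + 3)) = v + 3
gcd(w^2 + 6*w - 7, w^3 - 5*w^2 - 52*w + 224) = w + 7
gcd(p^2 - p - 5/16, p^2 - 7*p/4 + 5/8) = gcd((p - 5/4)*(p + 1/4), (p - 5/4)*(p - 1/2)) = p - 5/4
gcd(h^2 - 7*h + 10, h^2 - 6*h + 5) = h - 5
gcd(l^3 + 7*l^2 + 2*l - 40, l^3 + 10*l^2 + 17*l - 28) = l + 4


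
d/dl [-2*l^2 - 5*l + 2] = -4*l - 5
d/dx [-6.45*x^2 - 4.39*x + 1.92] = -12.9*x - 4.39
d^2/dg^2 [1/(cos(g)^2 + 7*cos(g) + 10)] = (-4*sin(g)^4 + 11*sin(g)^2 + 385*cos(g)/4 - 21*cos(3*g)/4 + 71)/((cos(g) + 2)^3*(cos(g) + 5)^3)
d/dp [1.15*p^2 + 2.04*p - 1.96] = 2.3*p + 2.04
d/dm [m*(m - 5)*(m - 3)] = 3*m^2 - 16*m + 15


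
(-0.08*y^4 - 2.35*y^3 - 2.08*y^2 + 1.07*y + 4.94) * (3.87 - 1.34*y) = 0.1072*y^5 + 2.8394*y^4 - 6.3073*y^3 - 9.4834*y^2 - 2.4787*y + 19.1178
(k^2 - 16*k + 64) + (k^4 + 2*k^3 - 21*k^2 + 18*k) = k^4 + 2*k^3 - 20*k^2 + 2*k + 64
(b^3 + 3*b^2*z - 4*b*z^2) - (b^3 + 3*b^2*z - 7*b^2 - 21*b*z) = 7*b^2 - 4*b*z^2 + 21*b*z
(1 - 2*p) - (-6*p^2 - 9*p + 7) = 6*p^2 + 7*p - 6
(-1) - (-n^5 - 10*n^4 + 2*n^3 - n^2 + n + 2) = n^5 + 10*n^4 - 2*n^3 + n^2 - n - 3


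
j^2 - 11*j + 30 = (j - 6)*(j - 5)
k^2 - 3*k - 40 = (k - 8)*(k + 5)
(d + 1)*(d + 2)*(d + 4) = d^3 + 7*d^2 + 14*d + 8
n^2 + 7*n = n*(n + 7)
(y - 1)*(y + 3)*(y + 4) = y^3 + 6*y^2 + 5*y - 12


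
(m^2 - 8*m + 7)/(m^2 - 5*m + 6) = (m^2 - 8*m + 7)/(m^2 - 5*m + 6)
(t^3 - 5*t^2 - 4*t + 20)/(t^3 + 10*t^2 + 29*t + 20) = (t^3 - 5*t^2 - 4*t + 20)/(t^3 + 10*t^2 + 29*t + 20)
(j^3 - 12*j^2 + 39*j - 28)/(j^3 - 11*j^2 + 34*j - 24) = (j - 7)/(j - 6)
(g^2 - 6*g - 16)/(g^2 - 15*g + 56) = (g + 2)/(g - 7)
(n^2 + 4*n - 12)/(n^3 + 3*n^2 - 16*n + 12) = 1/(n - 1)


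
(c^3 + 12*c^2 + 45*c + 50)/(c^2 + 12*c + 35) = (c^2 + 7*c + 10)/(c + 7)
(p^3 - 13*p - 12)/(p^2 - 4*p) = p + 4 + 3/p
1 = 1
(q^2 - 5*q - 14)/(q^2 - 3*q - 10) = (q - 7)/(q - 5)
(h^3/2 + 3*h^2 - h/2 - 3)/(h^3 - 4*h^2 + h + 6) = (h^2 + 5*h - 6)/(2*(h^2 - 5*h + 6))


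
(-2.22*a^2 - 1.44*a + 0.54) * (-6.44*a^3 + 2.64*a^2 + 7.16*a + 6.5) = 14.2968*a^5 + 3.4128*a^4 - 23.1744*a^3 - 23.3148*a^2 - 5.4936*a + 3.51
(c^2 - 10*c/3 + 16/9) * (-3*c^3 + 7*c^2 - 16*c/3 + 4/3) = -3*c^5 + 17*c^4 - 34*c^3 + 284*c^2/9 - 376*c/27 + 64/27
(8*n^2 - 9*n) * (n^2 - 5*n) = 8*n^4 - 49*n^3 + 45*n^2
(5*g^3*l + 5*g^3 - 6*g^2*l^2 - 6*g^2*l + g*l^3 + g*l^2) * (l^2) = 5*g^3*l^3 + 5*g^3*l^2 - 6*g^2*l^4 - 6*g^2*l^3 + g*l^5 + g*l^4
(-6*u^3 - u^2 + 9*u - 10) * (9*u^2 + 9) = -54*u^5 - 9*u^4 + 27*u^3 - 99*u^2 + 81*u - 90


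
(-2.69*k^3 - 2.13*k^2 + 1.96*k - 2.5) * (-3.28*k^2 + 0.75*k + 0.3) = 8.8232*k^5 + 4.9689*k^4 - 8.8333*k^3 + 9.031*k^2 - 1.287*k - 0.75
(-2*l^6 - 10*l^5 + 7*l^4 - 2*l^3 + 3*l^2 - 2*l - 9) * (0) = 0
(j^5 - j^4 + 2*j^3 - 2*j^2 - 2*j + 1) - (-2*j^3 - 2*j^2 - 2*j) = j^5 - j^4 + 4*j^3 + 1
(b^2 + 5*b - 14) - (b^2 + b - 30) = 4*b + 16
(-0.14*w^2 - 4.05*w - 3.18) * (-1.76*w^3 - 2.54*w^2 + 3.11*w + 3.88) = 0.2464*w^5 + 7.4836*w^4 + 15.4484*w^3 - 5.0615*w^2 - 25.6038*w - 12.3384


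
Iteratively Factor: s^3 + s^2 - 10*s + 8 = (s + 4)*(s^2 - 3*s + 2) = (s - 2)*(s + 4)*(s - 1)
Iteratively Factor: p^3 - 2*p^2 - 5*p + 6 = (p - 1)*(p^2 - p - 6) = (p - 1)*(p + 2)*(p - 3)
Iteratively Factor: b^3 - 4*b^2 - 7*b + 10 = (b - 5)*(b^2 + b - 2) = (b - 5)*(b - 1)*(b + 2)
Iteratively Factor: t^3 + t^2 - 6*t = (t)*(t^2 + t - 6) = t*(t + 3)*(t - 2)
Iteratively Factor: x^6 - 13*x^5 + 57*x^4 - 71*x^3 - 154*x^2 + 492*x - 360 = (x - 3)*(x^5 - 10*x^4 + 27*x^3 + 10*x^2 - 124*x + 120) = (x - 3)*(x + 2)*(x^4 - 12*x^3 + 51*x^2 - 92*x + 60) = (x - 3)*(x - 2)*(x + 2)*(x^3 - 10*x^2 + 31*x - 30) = (x - 3)*(x - 2)^2*(x + 2)*(x^2 - 8*x + 15) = (x - 3)^2*(x - 2)^2*(x + 2)*(x - 5)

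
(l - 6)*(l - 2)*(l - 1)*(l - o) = l^4 - l^3*o - 9*l^3 + 9*l^2*o + 20*l^2 - 20*l*o - 12*l + 12*o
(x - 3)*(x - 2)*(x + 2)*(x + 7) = x^4 + 4*x^3 - 25*x^2 - 16*x + 84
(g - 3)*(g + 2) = g^2 - g - 6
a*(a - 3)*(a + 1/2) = a^3 - 5*a^2/2 - 3*a/2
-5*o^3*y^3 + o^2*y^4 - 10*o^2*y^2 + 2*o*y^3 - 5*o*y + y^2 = y*(-5*o + y)*(o*y + 1)^2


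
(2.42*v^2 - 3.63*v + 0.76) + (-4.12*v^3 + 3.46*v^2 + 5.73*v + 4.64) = -4.12*v^3 + 5.88*v^2 + 2.1*v + 5.4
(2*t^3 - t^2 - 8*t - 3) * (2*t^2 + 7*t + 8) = 4*t^5 + 12*t^4 - 7*t^3 - 70*t^2 - 85*t - 24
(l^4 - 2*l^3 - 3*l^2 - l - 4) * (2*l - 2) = 2*l^5 - 6*l^4 - 2*l^3 + 4*l^2 - 6*l + 8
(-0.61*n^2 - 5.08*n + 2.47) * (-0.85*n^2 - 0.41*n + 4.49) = 0.5185*n^4 + 4.5681*n^3 - 2.7556*n^2 - 23.8219*n + 11.0903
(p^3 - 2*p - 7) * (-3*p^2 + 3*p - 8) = -3*p^5 + 3*p^4 - 2*p^3 + 15*p^2 - 5*p + 56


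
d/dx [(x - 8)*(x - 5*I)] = 2*x - 8 - 5*I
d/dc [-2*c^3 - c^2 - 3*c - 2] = -6*c^2 - 2*c - 3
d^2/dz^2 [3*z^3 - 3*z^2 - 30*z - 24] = 18*z - 6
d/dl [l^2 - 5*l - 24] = 2*l - 5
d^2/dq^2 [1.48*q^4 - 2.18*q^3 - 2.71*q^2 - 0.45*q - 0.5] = 17.76*q^2 - 13.08*q - 5.42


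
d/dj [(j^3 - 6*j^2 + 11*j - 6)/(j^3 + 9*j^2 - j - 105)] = 3*(5*j^2 + 22*j - 43)/(j^4 + 24*j^3 + 214*j^2 + 840*j + 1225)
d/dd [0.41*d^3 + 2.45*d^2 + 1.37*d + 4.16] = 1.23*d^2 + 4.9*d + 1.37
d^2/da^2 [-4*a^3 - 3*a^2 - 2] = -24*a - 6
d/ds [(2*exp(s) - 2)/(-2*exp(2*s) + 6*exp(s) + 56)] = (-(1 - exp(s))*(2*exp(s) - 3) - exp(2*s) + 3*exp(s) + 28)*exp(s)/(-exp(2*s) + 3*exp(s) + 28)^2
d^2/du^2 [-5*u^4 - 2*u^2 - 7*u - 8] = -60*u^2 - 4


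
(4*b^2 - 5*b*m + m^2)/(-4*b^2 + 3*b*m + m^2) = (-4*b + m)/(4*b + m)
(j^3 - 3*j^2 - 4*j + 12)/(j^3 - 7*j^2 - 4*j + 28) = (j - 3)/(j - 7)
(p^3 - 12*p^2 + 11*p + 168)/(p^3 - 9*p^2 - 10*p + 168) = (p^2 - 5*p - 24)/(p^2 - 2*p - 24)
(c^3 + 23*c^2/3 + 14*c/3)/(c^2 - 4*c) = (3*c^2 + 23*c + 14)/(3*(c - 4))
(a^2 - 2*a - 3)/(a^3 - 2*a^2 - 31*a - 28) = (a - 3)/(a^2 - 3*a - 28)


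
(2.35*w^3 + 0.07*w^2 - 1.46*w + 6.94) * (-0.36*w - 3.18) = -0.846*w^4 - 7.4982*w^3 + 0.303*w^2 + 2.1444*w - 22.0692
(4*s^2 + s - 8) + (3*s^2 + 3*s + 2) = 7*s^2 + 4*s - 6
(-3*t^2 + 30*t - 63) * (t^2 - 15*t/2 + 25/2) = -3*t^4 + 105*t^3/2 - 651*t^2/2 + 1695*t/2 - 1575/2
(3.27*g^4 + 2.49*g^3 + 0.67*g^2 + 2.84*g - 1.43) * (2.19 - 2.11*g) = -6.8997*g^5 + 1.9074*g^4 + 4.0394*g^3 - 4.5251*g^2 + 9.2369*g - 3.1317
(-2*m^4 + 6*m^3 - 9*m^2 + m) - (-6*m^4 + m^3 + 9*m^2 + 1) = 4*m^4 + 5*m^3 - 18*m^2 + m - 1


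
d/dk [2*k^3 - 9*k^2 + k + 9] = 6*k^2 - 18*k + 1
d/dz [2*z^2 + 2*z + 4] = 4*z + 2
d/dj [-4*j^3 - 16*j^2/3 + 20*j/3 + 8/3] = -12*j^2 - 32*j/3 + 20/3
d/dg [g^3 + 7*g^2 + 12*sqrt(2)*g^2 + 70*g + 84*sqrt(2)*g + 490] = 3*g^2 + 14*g + 24*sqrt(2)*g + 70 + 84*sqrt(2)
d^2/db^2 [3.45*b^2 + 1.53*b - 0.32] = 6.90000000000000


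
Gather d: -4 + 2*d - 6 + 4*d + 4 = 6*d - 6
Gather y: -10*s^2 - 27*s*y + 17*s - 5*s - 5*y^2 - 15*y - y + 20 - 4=-10*s^2 + 12*s - 5*y^2 + y*(-27*s - 16) + 16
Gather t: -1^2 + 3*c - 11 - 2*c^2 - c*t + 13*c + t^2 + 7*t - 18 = -2*c^2 + 16*c + t^2 + t*(7 - c) - 30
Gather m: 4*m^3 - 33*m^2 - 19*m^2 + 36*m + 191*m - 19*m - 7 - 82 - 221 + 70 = 4*m^3 - 52*m^2 + 208*m - 240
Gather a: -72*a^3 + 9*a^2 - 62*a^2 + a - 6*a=-72*a^3 - 53*a^2 - 5*a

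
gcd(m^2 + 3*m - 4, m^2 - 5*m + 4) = m - 1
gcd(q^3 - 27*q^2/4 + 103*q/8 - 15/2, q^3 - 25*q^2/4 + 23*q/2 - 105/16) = q^2 - 11*q/4 + 15/8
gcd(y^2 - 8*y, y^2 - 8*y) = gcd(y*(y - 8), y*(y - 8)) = y^2 - 8*y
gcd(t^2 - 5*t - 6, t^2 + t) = t + 1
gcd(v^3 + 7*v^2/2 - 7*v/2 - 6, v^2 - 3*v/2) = v - 3/2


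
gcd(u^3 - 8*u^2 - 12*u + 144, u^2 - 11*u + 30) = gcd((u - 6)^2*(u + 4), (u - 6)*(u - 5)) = u - 6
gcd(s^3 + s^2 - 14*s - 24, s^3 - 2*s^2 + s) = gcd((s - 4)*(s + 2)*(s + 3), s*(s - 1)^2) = 1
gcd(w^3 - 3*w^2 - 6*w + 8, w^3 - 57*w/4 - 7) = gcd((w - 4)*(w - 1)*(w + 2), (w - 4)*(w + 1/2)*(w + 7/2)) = w - 4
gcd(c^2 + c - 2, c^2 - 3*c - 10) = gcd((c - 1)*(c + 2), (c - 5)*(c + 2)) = c + 2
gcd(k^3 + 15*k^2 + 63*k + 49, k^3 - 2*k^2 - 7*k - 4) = k + 1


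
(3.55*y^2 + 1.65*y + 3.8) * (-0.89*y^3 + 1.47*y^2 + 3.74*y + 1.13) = -3.1595*y^5 + 3.75*y^4 + 12.3205*y^3 + 15.7685*y^2 + 16.0765*y + 4.294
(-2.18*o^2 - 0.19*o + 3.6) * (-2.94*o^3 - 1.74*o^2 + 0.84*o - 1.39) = 6.4092*o^5 + 4.3518*o^4 - 12.0846*o^3 - 3.3934*o^2 + 3.2881*o - 5.004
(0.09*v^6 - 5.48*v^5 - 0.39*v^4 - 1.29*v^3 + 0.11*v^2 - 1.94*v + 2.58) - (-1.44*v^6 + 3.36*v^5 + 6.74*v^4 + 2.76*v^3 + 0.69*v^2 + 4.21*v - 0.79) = 1.53*v^6 - 8.84*v^5 - 7.13*v^4 - 4.05*v^3 - 0.58*v^2 - 6.15*v + 3.37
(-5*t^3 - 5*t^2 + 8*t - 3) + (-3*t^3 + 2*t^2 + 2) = -8*t^3 - 3*t^2 + 8*t - 1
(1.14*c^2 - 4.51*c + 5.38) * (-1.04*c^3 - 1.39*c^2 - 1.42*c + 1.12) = -1.1856*c^5 + 3.1058*c^4 - 0.945100000000001*c^3 + 0.2028*c^2 - 12.6908*c + 6.0256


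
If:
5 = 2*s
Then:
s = 5/2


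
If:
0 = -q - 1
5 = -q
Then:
No Solution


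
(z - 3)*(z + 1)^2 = z^3 - z^2 - 5*z - 3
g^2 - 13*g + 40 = (g - 8)*(g - 5)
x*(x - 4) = x^2 - 4*x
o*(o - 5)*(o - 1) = o^3 - 6*o^2 + 5*o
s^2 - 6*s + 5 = (s - 5)*(s - 1)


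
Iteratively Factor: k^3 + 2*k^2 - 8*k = (k - 2)*(k^2 + 4*k) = (k - 2)*(k + 4)*(k)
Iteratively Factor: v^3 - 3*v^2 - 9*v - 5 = (v + 1)*(v^2 - 4*v - 5) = (v + 1)^2*(v - 5)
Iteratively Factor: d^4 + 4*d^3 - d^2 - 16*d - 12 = (d - 2)*(d^3 + 6*d^2 + 11*d + 6) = (d - 2)*(d + 1)*(d^2 + 5*d + 6) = (d - 2)*(d + 1)*(d + 3)*(d + 2)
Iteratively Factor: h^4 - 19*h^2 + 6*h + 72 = (h + 2)*(h^3 - 2*h^2 - 15*h + 36) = (h + 2)*(h + 4)*(h^2 - 6*h + 9) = (h - 3)*(h + 2)*(h + 4)*(h - 3)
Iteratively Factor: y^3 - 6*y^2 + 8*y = (y)*(y^2 - 6*y + 8) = y*(y - 4)*(y - 2)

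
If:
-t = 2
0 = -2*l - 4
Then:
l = -2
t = -2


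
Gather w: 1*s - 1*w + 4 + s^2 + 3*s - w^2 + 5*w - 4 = s^2 + 4*s - w^2 + 4*w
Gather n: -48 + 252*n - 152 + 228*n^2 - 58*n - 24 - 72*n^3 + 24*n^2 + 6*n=-72*n^3 + 252*n^2 + 200*n - 224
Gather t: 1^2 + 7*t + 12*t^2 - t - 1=12*t^2 + 6*t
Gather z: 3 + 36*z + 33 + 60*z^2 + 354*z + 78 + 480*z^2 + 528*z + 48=540*z^2 + 918*z + 162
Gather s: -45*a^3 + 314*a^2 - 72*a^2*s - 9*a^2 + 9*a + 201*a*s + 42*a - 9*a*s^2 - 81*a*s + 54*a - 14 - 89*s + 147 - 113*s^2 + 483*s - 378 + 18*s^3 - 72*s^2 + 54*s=-45*a^3 + 305*a^2 + 105*a + 18*s^3 + s^2*(-9*a - 185) + s*(-72*a^2 + 120*a + 448) - 245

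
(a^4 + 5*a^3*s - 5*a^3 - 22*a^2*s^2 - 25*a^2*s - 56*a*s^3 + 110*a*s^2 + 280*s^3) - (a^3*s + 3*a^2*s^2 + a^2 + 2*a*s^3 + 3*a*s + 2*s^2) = a^4 + 4*a^3*s - 5*a^3 - 25*a^2*s^2 - 25*a^2*s - a^2 - 58*a*s^3 + 110*a*s^2 - 3*a*s + 280*s^3 - 2*s^2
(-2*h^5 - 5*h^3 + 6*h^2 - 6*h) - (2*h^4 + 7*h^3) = -2*h^5 - 2*h^4 - 12*h^3 + 6*h^2 - 6*h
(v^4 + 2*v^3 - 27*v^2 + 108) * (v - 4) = v^5 - 2*v^4 - 35*v^3 + 108*v^2 + 108*v - 432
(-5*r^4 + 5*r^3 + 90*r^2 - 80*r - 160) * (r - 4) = -5*r^5 + 25*r^4 + 70*r^3 - 440*r^2 + 160*r + 640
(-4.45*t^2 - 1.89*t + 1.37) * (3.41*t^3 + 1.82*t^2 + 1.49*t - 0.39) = -15.1745*t^5 - 14.5439*t^4 - 5.3986*t^3 + 1.4128*t^2 + 2.7784*t - 0.5343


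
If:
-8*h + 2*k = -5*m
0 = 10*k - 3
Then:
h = 5*m/8 + 3/40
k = 3/10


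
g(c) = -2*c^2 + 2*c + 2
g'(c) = 2 - 4*c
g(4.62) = -31.45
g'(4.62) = -16.48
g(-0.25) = 1.38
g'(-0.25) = 3.00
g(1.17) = 1.60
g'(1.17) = -2.68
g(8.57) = -127.75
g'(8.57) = -32.28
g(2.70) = -7.18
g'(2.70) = -8.80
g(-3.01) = -22.14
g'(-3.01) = 14.04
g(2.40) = -4.72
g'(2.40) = -7.60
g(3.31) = -13.29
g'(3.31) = -11.24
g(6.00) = -58.00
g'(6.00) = -22.00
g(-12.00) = -310.00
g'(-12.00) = 50.00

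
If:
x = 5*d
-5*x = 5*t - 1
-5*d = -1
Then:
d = 1/5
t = -4/5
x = 1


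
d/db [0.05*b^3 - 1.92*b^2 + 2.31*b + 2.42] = 0.15*b^2 - 3.84*b + 2.31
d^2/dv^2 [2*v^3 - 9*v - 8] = 12*v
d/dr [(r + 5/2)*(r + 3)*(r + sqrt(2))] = 3*r^2 + 2*sqrt(2)*r + 11*r + 15/2 + 11*sqrt(2)/2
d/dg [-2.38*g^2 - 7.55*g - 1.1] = -4.76*g - 7.55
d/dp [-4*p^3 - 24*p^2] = 12*p*(-p - 4)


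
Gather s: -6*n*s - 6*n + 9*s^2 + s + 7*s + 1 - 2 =-6*n + 9*s^2 + s*(8 - 6*n) - 1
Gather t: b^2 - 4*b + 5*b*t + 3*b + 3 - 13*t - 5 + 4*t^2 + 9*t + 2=b^2 - b + 4*t^2 + t*(5*b - 4)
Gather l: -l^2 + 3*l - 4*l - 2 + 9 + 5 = -l^2 - l + 12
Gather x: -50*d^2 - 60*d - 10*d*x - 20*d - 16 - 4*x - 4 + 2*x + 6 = -50*d^2 - 80*d + x*(-10*d - 2) - 14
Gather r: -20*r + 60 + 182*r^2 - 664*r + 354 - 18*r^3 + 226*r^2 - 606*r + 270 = -18*r^3 + 408*r^2 - 1290*r + 684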